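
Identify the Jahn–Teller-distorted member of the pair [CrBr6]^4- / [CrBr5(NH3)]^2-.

[CrBr6]^4-

[CrBr6]^4-: Ligand charges: each bromide is −1. With an overall charge of −4 the chromium centre must be in the +2 oxidation state. Group 6 minus oxidation state 2 gives a d⁴ configuration. Bromide is a weak-field ligand for a first-row metal, so the complex is high-spin. The t₂g³e_g¹ (high-spin) configuration has an unevenly filled e_g set; the Jahn–Teller theorem predicts a tetragonal distortion (typically axial elongation) to lift the degeneracy.
[CrBr5(NH3)]^2-: Summing ligand charges against the −2 overall charge gives an oxidation state of +3 for chromium. Group 6 minus oxidation state 3 gives a d³ configuration. The d³ configuration leaves the e_g set evenly filled (or empty) — no strong Jahn–Teller driving force.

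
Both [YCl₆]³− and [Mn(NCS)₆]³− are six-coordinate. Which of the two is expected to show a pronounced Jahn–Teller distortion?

[Mn(NCS)₆]³−

[YCl₆]³−: Summing ligand charges against the −3 overall charge gives an oxidation state of +3 for yttrium. Group 3 minus oxidation state 3 gives a d⁰ configuration. The d⁰ configuration leaves the e_g set evenly filled (or empty) — no strong Jahn–Teller driving force.
[Mn(NCS)₆]³−: Each isothiocyanate is −1; balancing the −3 overall charge requires Mn(III). Manganese is a group-7 element; Mn(III) is therefore d⁴. Isothiocyanate is a weak-field ligand for a first-row metal, so the complex is high-spin. The t₂g³e_g¹ (high-spin) configuration has an unevenly filled e_g set; the Jahn–Teller theorem predicts a tetragonal distortion (typically axial elongation) to lift the degeneracy.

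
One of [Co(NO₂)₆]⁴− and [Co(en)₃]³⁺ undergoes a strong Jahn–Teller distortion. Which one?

[Co(NO₂)₆]⁴−: Ligand charges: each nitro (N-bound nitrite) is −1. With an overall charge of −4 the cobalt centre must be in the +2 oxidation state. Cobalt is a group-9 element; Co(II) is therefore d⁷. Nitro (N-bound nitrite) is a strong-field ligand (high in the spectrochemical series) for a first-row metal, so the complex is low-spin. The t₂g⁶e_g¹ (low-spin) configuration has an unevenly filled e_g set; the Jahn–Teller theorem predicts a tetragonal distortion (typically axial elongation) to lift the degeneracy.
[Co(en)₃]³⁺: Ethylenediamine is neutral; balancing the +3 overall charge requires Co(III). Co sits in group 9, so the d-electron count is 9 − 3 = 6. Co(III) has an exceptionally large octahedral splitting and is low-spin with essentially every ligand except fluoride. The d⁶ configuration leaves the e_g set evenly filled (or empty) — no strong Jahn–Teller driving force.

[Co(NO₂)₆]⁴−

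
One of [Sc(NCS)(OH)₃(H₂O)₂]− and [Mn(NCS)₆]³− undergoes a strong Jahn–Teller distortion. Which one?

[Sc(NCS)(OH)₃(H₂O)₂]−: Each isothiocyanate is −1; each hydroxide is −1; water is neutral; balancing the −1 overall charge requires Sc(III). Scandium is a group-3 element; Sc(III) is therefore d⁰. The d⁰ configuration leaves the e_g set evenly filled (or empty) — no strong Jahn–Teller driving force.
[Mn(NCS)₆]³−: Summing ligand charges against the −3 overall charge gives an oxidation state of +3 for manganese. Group 7 minus oxidation state 3 gives a d⁴ configuration. Isothiocyanate is a weak-field ligand for a first-row metal, so the complex is high-spin. The t₂g³e_g¹ (high-spin) configuration has an unevenly filled e_g set; the Jahn–Teller theorem predicts a tetragonal distortion (typically axial elongation) to lift the degeneracy.

[Mn(NCS)₆]³−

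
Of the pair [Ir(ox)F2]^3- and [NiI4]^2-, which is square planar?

[Ir(ox)F2]^3-

For [Ir(ox)F2]^3-: Each oxalate is −2; each fluoride is −1; balancing the −3 overall charge requires Ir(I). Ir sits in group 9, so the d-electron count is 9 − 1 = 8. A 5d d⁸ ion has a large crystal-field splitting; square planar leaves the high-energy d_{x²−y²} orbital empty and maximises CFSE. → square planar.
For [NiI4]^2-: Ligand charges: each iodide is −1. With an overall charge of −2 the nickel centre must be in the +2 oxidation state. Ni sits in group 10, so the d-electron count is 10 − 2 = 8. Iodide is a weak-field ligand. With weak-field ligands the CFSE gain from square planar is small, so a 3d d⁸ ion takes the sterically preferred tetrahedral geometry. → tetrahedral.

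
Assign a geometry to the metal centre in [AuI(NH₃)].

Each iodide is −1; ammonia is neutral; balancing the 0 overall charge requires Au(I).
Gold is a group-11 element; Au(I) is therefore d¹⁰.
Coordination number: 2.
A d¹⁰ ion with only two ligands adopts a linear arrangement (sp hybridisation; no CFSE preference).

linear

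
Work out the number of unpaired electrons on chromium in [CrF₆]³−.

3 unpaired electrons

Ligand charges: each fluoride is −1. With an overall charge of −3 the chromium centre must be in the +3 oxidation state.
Chromium is a group-6 element; Cr(III) is therefore d³.
In an octahedral field the d³ configuration is t₂g³e_g⁰ (only one arrangement possible), giving 3 unpaired electrons.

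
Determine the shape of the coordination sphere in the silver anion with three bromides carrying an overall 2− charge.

Summing ligand charges against the −2 overall charge gives an oxidation state of +1 for silver.
Group 11 minus oxidation state 1 gives a d¹⁰ configuration.
Coordination number: 3.
Three ligands around a d¹⁰ centre minimise repulsion in a trigonal-planar arrangement.

trigonal planar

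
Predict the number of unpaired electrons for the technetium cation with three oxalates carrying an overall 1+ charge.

0 unpaired electrons

Ligand charges: each oxalate is −2. With an overall charge of +1 the technetium centre must be in the +7 oxidation state.
Tc sits in group 7, so the d-electron count is 7 − 7 = 0.
Counting donor atoms: 3×oxalate (bidentate) → 6 donors. Coordination number = 6.
In an octahedral field the d⁰ configuration is t₂g⁰e_g⁰, giving 0 unpaired electrons.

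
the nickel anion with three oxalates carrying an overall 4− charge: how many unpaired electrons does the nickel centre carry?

Each oxalate is −2; balancing the −4 overall charge requires Ni(II).
Nickel is a group-10 element; Ni(II) is therefore d⁸.
Counting donor atoms: 3×oxalate (bidentate) → 6 donors. Coordination number = 6.
In an octahedral field the d⁸ configuration is t₂g⁶e_g² (only one arrangement possible), giving 2 unpaired electrons.

2 unpaired electrons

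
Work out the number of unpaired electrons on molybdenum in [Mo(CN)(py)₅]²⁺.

Each cyanide is −1; pyridine is neutral; balancing the +2 overall charge requires Mo(III).
Group 6 minus oxidation state 3 gives a d³ configuration.
In an octahedral field the d³ configuration is t₂g³e_g⁰ (only one arrangement possible), giving 3 unpaired electrons.

3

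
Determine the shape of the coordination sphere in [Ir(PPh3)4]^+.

square planar

Summing ligand charges against the +1 overall charge gives an oxidation state of +1 for iridium.
Ir sits in group 9, so the d-electron count is 9 − 1 = 8.
Coordination number: 4.
A 5d d⁸ ion has a large crystal-field splitting; square planar leaves the high-energy d_{x²−y²} orbital empty and maximises CFSE.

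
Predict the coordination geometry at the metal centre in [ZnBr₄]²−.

tetrahedral

Summing ligand charges against the −2 overall charge gives an oxidation state of +2 for zinc.
Group 12 minus oxidation state 2 gives a d¹⁰ configuration.
With 4 monodentate ligands the coordination number is 4.
A d¹⁰ ion has no crystal-field stabilisation preference between square planar and tetrahedral, so four ligands adopt the sterically favoured tetrahedral geometry.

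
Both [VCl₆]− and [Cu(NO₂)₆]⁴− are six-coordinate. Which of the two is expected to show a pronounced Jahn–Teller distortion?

[Cu(NO₂)₆]⁴−

[VCl₆]−: Summing ligand charges against the −1 overall charge gives an oxidation state of +5 for vanadium. V sits in group 5, so the d-electron count is 5 − 5 = 0. The d⁰ configuration leaves the e_g set evenly filled (or empty) — no strong Jahn–Teller driving force.
[Cu(NO₂)₆]⁴−: Summing ligand charges against the −4 overall charge gives an oxidation state of +2 for copper. Cu sits in group 11, so the d-electron count is 11 − 2 = 9. The t₂g⁶e_g³ configuration has an unevenly filled e_g set; the Jahn–Teller theorem predicts a tetragonal distortion (typically axial elongation) to lift the degeneracy.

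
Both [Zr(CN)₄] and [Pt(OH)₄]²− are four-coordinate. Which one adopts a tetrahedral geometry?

For [Zr(CN)₄]: Each cyanide is −1; balancing the 0 overall charge requires Zr(IV). Group 4 minus oxidation state 4 gives a d⁰ configuration. A d⁰ ion has no crystal-field stabilisation preference between square planar and tetrahedral, so four ligands adopt the sterically favoured tetrahedral geometry. → tetrahedral.
For [Pt(OH)₄]²−: Ligand charges: each hydroxide is −1. With an overall charge of −2 the platinum centre must be in the +2 oxidation state. Platinum is a group-10 element; Pt(II) is therefore d⁸. A 5d d⁸ ion has a large crystal-field splitting; square planar leaves the high-energy d_{x²−y²} orbital empty and maximises CFSE. → square planar.

[Zr(CN)₄]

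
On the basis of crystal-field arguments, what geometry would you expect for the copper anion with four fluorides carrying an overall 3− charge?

Ligand charges: each fluoride is −1. With an overall charge of −3 the copper centre must be in the +1 oxidation state.
Cu sits in group 11, so the d-electron count is 11 − 1 = 10.
With 4 monodentate ligands the coordination number is 4.
A d¹⁰ ion has no crystal-field stabilisation preference between square planar and tetrahedral, so four ligands adopt the sterically favoured tetrahedral geometry.

tetrahedral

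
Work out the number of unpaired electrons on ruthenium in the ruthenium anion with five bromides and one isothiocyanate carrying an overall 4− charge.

Ligand charges: each bromide is −1; each isothiocyanate is −1. With an overall charge of −4 the ruthenium centre must be in the +2 oxidation state.
Group 8 minus oxidation state 2 gives a d⁶ configuration.
The spin state decides the count: a 4d ion has a large Δₒ and is invariably low-spin.
An octahedral low-spin d⁶ ion is t₂g⁶e_g⁰, giving 0 unpaired electrons.

0 unpaired electrons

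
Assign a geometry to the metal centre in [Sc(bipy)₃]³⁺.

2,2′-bipyridine is neutral; balancing the +3 overall charge requires Sc(III).
Scandium is a group-3 element; Sc(III) is therefore d⁰.
Counting donor atoms: 3×2,2′-bipyridine (bidentate) → 6 donors. Coordination number = 6.
Six donors around a single metal centre give an octahedral coordination sphere.

octahedral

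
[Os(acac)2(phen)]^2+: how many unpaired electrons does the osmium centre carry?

Summing ligand charges against the +2 overall charge gives an oxidation state of +4 for osmium.
Group 8 minus oxidation state 4 gives a d⁴ configuration.
Counting donor atoms: 2×acetylacetonate (bidentate) → 4 donors; 1×1,10-phenanthroline (bidentate) → 2 donors. Coordination number = 6.
The spin state decides the count: a 5d ion has a large Δₒ and is invariably low-spin.
An octahedral low-spin d⁴ ion is t₂g⁴e_g⁰, giving 2 unpaired electrons.

2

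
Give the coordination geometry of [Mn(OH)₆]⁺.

octahedral

Each hydroxide is −1; balancing the +1 overall charge requires Mn(VII).
Group 7 minus oxidation state 7 gives a d⁰ configuration.
With 6 monodentate ligands the coordination number is 6.
Six donors around a single metal centre give an octahedral coordination sphere.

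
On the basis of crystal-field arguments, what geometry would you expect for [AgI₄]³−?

tetrahedral

Summing ligand charges against the −3 overall charge gives an oxidation state of +1 for silver.
Group 11 minus oxidation state 1 gives a d¹⁰ configuration.
Coordination number: 4.
A d¹⁰ ion has no crystal-field stabilisation preference between square planar and tetrahedral, so four ligands adopt the sterically favoured tetrahedral geometry.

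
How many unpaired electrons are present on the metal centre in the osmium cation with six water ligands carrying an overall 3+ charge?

1 unpaired electron

Ligand charges: water is neutral. With an overall charge of +3 the osmium centre must be in the +3 oxidation state.
Osmium is a group-8 element; Os(III) is therefore d⁵.
The spin state decides the count: a 5d ion has a large Δₒ and is invariably low-spin.
An octahedral low-spin d⁵ ion is t₂g⁵e_g⁰, giving 1 unpaired electron.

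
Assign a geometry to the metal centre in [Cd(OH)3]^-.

Each hydroxide is −1; balancing the −1 overall charge requires Cd(II).
Group 12 minus oxidation state 2 gives a d¹⁰ configuration.
With 3 monodentate ligands the coordination number is 3.
Three ligands around a d¹⁰ centre minimise repulsion in a trigonal-planar arrangement.

trigonal planar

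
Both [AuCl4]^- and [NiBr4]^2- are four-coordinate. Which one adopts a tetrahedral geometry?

[NiBr4]^2-

For [AuCl4]^-: Ligand charges: each chloride is −1. With an overall charge of −1 the gold centre must be in the +3 oxidation state. Group 11 minus oxidation state 3 gives a d⁸ configuration. A 5d d⁸ ion has a large crystal-field splitting; square planar leaves the high-energy d_{x²−y²} orbital empty and maximises CFSE. → square planar.
For [NiBr4]^2-: Summing ligand charges against the −2 overall charge gives an oxidation state of +2 for nickel. Ni sits in group 10, so the d-electron count is 10 − 2 = 8. Bromide is a weak-field ligand. With weak-field ligands the CFSE gain from square planar is small, so a 3d d⁸ ion takes the sterically preferred tetrahedral geometry. → tetrahedral.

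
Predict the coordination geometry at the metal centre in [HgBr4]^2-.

Summing ligand charges against the −2 overall charge gives an oxidation state of +2 for mercury.
Hg sits in group 12, so the d-electron count is 12 − 2 = 10.
Coordination number: 4.
A d¹⁰ ion has no crystal-field stabilisation preference between square planar and tetrahedral, so four ligands adopt the sterically favoured tetrahedral geometry.

tetrahedral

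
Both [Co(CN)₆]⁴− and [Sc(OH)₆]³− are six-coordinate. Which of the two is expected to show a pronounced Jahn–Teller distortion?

[Co(CN)₆]⁴−

[Co(CN)₆]⁴−: Ligand charges: each cyanide is −1. With an overall charge of −4 the cobalt centre must be in the +2 oxidation state. Cobalt is a group-9 element; Co(II) is therefore d⁷. Cyanide is a strong-field ligand (high in the spectrochemical series) for a first-row metal, so the complex is low-spin. The t₂g⁶e_g¹ (low-spin) configuration has an unevenly filled e_g set; the Jahn–Teller theorem predicts a tetragonal distortion (typically axial elongation) to lift the degeneracy.
[Sc(OH)₆]³−: Summing ligand charges against the −3 overall charge gives an oxidation state of +3 for scandium. Sc sits in group 3, so the d-electron count is 3 − 3 = 0. The d⁰ configuration leaves the e_g set evenly filled (or empty) — no strong Jahn–Teller driving force.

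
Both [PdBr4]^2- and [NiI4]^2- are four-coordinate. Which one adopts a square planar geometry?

For [PdBr4]^2-: Each bromide is −1; balancing the −2 overall charge requires Pd(II). Pd sits in group 10, so the d-electron count is 10 − 2 = 8. A 4d d⁸ ion has a large crystal-field splitting; square planar leaves the high-energy d_{x²−y²} orbital empty and maximises CFSE. → square planar.
For [NiI4]^2-: Summing ligand charges against the −2 overall charge gives an oxidation state of +2 for nickel. Group 10 minus oxidation state 2 gives a d⁸ configuration. Iodide is a weak-field ligand. With weak-field ligands the CFSE gain from square planar is small, so a 3d d⁸ ion takes the sterically preferred tetrahedral geometry. → tetrahedral.

[PdBr4]^2-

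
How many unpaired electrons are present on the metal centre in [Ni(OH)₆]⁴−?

Summing ligand charges against the −4 overall charge gives an oxidation state of +2 for nickel.
Group 10 minus oxidation state 2 gives a d⁸ configuration.
In an octahedral field the d⁸ configuration is t₂g⁶e_g² (only one arrangement possible), giving 2 unpaired electrons.

2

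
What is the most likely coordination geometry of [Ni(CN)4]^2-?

Ligand charges: each cyanide is −1. With an overall charge of −2 the nickel centre must be in the +2 oxidation state.
Group 10 minus oxidation state 2 gives a d⁸ configuration.
With 4 monodentate ligands the coordination number is 4.
Cyanide is a strong-field ligand (high in the spectrochemical series).
A 3d d⁸ ion with strong-field ligands gains enough CFSE to favour square planar over tetrahedral.

square planar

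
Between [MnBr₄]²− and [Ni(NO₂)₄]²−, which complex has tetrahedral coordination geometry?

For [MnBr₄]²−: Ligand charges: each bromide is −1. With an overall charge of −2 the manganese centre must be in the +2 oxidation state. Group 7 minus oxidation state 2 gives a d⁵ configuration. A high-spin d⁵ ion has zero CFSE in either geometry, so four ligands adopt the sterically favoured tetrahedral geometry. → tetrahedral.
For [Ni(NO₂)₄]²−: Each nitro (N-bound nitrite) is −1; balancing the −2 overall charge requires Ni(II). Group 10 minus oxidation state 2 gives a d⁸ configuration. Nitro (N-bound nitrite) is a strong-field ligand (high in the spectrochemical series). A 3d d⁸ ion with strong-field ligands gains enough CFSE to favour square planar over tetrahedral. → square planar.

[MnBr₄]²−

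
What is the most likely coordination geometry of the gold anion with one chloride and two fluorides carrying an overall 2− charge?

Ligand charges: each chloride is −1; each fluoride is −1. With an overall charge of −2 the gold centre must be in the +1 oxidation state.
Au sits in group 11, so the d-electron count is 11 − 1 = 10.
With 3 monodentate ligands the coordination number is 3.
Three ligands around a d¹⁰ centre minimise repulsion in a trigonal-planar arrangement.

trigonal planar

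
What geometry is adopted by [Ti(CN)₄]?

Ligand charges: each cyanide is −1. With an overall charge of 0 the titanium centre must be in the +4 oxidation state.
Titanium is a group-4 element; Ti(IV) is therefore d⁰.
Coordination number: 4.
A d⁰ ion has no crystal-field stabilisation preference between square planar and tetrahedral, so four ligands adopt the sterically favoured tetrahedral geometry.

tetrahedral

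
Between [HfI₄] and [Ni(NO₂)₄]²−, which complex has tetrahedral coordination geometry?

For [HfI₄]: Summing ligand charges against the 0 overall charge gives an oxidation state of +4 for hafnium. Group 4 minus oxidation state 4 gives a d⁰ configuration. A d⁰ ion has no crystal-field stabilisation preference between square planar and tetrahedral, so four ligands adopt the sterically favoured tetrahedral geometry. → tetrahedral.
For [Ni(NO₂)₄]²−: Each nitro (N-bound nitrite) is −1; balancing the −2 overall charge requires Ni(II). Ni sits in group 10, so the d-electron count is 10 − 2 = 8. Nitro (N-bound nitrite) is a strong-field ligand (high in the spectrochemical series). A 3d d⁸ ion with strong-field ligands gains enough CFSE to favour square planar over tetrahedral. → square planar.

[HfI₄]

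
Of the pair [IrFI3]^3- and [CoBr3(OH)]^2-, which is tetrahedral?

[CoBr3(OH)]^2-

For [IrFI3]^3-: Summing ligand charges against the −3 overall charge gives an oxidation state of +1 for iridium. Group 9 minus oxidation state 1 gives a d⁸ configuration. A 5d d⁸ ion has a large crystal-field splitting; square planar leaves the high-energy d_{x²−y²} orbital empty and maximises CFSE. → square planar.
For [CoBr3(OH)]^2-: Each bromide is −1; each hydroxide is −1; balancing the −2 overall charge requires Co(II). Cobalt is a group-9 element; Co(II) is therefore d⁷. For a high-spin 3d d⁷ ion with weak-field ligands the small Δₜ gives little square-planar CFSE advantage, so four ligands adopt the sterically favoured tetrahedral geometry. → tetrahedral.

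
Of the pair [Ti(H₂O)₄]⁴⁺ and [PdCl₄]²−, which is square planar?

[PdCl₄]²−

For [Ti(H₂O)₄]⁴⁺: Ligand charges: water is neutral. With an overall charge of +4 the titanium centre must be in the +4 oxidation state. Titanium is a group-4 element; Ti(IV) is therefore d⁰. A d⁰ ion has no crystal-field stabilisation preference between square planar and tetrahedral, so four ligands adopt the sterically favoured tetrahedral geometry. → tetrahedral.
For [PdCl₄]²−: Ligand charges: each chloride is −1. With an overall charge of −2 the palladium centre must be in the +2 oxidation state. Palladium is a group-10 element; Pd(II) is therefore d⁸. A 4d d⁸ ion has a large crystal-field splitting; square planar leaves the high-energy d_{x²−y²} orbital empty and maximises CFSE. → square planar.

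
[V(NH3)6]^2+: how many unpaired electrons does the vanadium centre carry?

3

Summing ligand charges against the +2 overall charge gives an oxidation state of +2 for vanadium.
Group 5 minus oxidation state 2 gives a d³ configuration.
In an octahedral field the d³ configuration is t₂g³e_g⁰ (only one arrangement possible), giving 3 unpaired electrons.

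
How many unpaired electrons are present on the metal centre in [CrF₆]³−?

3

Each fluoride is −1; balancing the −3 overall charge requires Cr(III).
Cr sits in group 6, so the d-electron count is 6 − 3 = 3.
In an octahedral field the d³ configuration is t₂g³e_g⁰ (only one arrangement possible), giving 3 unpaired electrons.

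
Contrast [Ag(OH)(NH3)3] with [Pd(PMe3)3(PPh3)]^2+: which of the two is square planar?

[Pd(PMe3)3(PPh3)]^2+

For [Ag(OH)(NH3)3]: Summing ligand charges against the 0 overall charge gives an oxidation state of +1 for silver. Silver is a group-11 element; Ag(I) is therefore d¹⁰. A d¹⁰ ion has no crystal-field stabilisation preference between square planar and tetrahedral, so four ligands adopt the sterically favoured tetrahedral geometry. → tetrahedral.
For [Pd(PMe3)3(PPh3)]^2+: Trimethylphosphine is neutral; triphenylphosphine is neutral; balancing the +2 overall charge requires Pd(II). Pd sits in group 10, so the d-electron count is 10 − 2 = 8. A 4d d⁸ ion has a large crystal-field splitting; square planar leaves the high-energy d_{x²−y²} orbital empty and maximises CFSE. → square planar.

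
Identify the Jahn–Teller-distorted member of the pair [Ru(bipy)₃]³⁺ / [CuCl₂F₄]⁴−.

[CuCl₂F₄]⁴−

[Ru(bipy)₃]³⁺: Ligand charges: 2,2′-bipyridine is neutral. With an overall charge of +3 the ruthenium centre must be in the +3 oxidation state. Group 8 minus oxidation state 3 gives a d⁵ configuration. A 4d ion has a large Δₒ and is invariably low-spin. The d⁵ configuration leaves the e_g set evenly filled (or empty) — no strong Jahn–Teller driving force.
[CuCl₂F₄]⁴−: Each chloride is −1; each fluoride is −1; balancing the −4 overall charge requires Cu(II). Group 11 minus oxidation state 2 gives a d⁹ configuration. The t₂g⁶e_g³ configuration has an unevenly filled e_g set; the Jahn–Teller theorem predicts a tetragonal distortion (typically axial elongation) to lift the degeneracy.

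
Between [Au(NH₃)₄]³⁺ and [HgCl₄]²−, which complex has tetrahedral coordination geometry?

[HgCl₄]²−

For [Au(NH₃)₄]³⁺: Summing ligand charges against the +3 overall charge gives an oxidation state of +3 for gold. Gold is a group-11 element; Au(III) is therefore d⁸. A 5d d⁸ ion has a large crystal-field splitting; square planar leaves the high-energy d_{x²−y²} orbital empty and maximises CFSE. → square planar.
For [HgCl₄]²−: Each chloride is −1; balancing the −2 overall charge requires Hg(II). Group 12 minus oxidation state 2 gives a d¹⁰ configuration. A d¹⁰ ion has no crystal-field stabilisation preference between square planar and tetrahedral, so four ligands adopt the sterically favoured tetrahedral geometry. → tetrahedral.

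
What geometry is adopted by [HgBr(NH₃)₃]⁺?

Summing ligand charges against the +1 overall charge gives an oxidation state of +2 for mercury.
Group 12 minus oxidation state 2 gives a d¹⁰ configuration.
Coordination number: 4.
A d¹⁰ ion has no crystal-field stabilisation preference between square planar and tetrahedral, so four ligands adopt the sterically favoured tetrahedral geometry.

tetrahedral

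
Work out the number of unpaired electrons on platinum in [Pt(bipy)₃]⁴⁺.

2,2′-bipyridine is neutral; balancing the +4 overall charge requires Pt(IV).
Platinum is a group-10 element; Pt(IV) is therefore d⁶.
Counting donor atoms: 3×2,2′-bipyridine (bidentate) → 6 donors. Coordination number = 6.
The spin state decides the count: a 5d ion has a large Δₒ and is invariably low-spin.
An octahedral low-spin d⁶ ion is t₂g⁶e_g⁰, giving 0 unpaired electrons.

0 unpaired electrons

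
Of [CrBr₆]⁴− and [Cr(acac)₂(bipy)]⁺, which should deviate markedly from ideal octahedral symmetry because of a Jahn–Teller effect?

[CrBr₆]⁴−: Ligand charges: each bromide is −1. With an overall charge of −4 the chromium centre must be in the +2 oxidation state. Group 6 minus oxidation state 2 gives a d⁴ configuration. Bromide is a weak-field ligand for a first-row metal, so the complex is high-spin. The t₂g³e_g¹ (high-spin) configuration has an unevenly filled e_g set; the Jahn–Teller theorem predicts a tetragonal distortion (typically axial elongation) to lift the degeneracy.
[Cr(acac)₂(bipy)]⁺: Each acetylacetonate is −1; 2,2′-bipyridine is neutral; balancing the +1 overall charge requires Cr(III). Cr sits in group 6, so the d-electron count is 6 − 3 = 3. The d³ configuration leaves the e_g set evenly filled (or empty) — no strong Jahn–Teller driving force.

[CrBr₆]⁴−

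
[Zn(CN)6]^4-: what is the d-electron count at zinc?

d¹⁰

Summing ligand charges against the −4 overall charge gives an oxidation state of +2 for zinc.
Zn sits in group 12, so the d-electron count is 12 − 2 = 10.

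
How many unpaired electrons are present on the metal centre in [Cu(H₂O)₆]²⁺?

Summing ligand charges against the +2 overall charge gives an oxidation state of +2 for copper.
Group 11 minus oxidation state 2 gives a d⁹ configuration.
In an octahedral field the d⁹ configuration is t₂g⁶e_g³ (only one arrangement possible), giving 1 unpaired electron.

1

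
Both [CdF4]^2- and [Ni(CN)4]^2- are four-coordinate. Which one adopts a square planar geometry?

[Ni(CN)4]^2-

For [CdF4]^2-: Each fluoride is −1; balancing the −2 overall charge requires Cd(II). Group 12 minus oxidation state 2 gives a d¹⁰ configuration. A d¹⁰ ion has no crystal-field stabilisation preference between square planar and tetrahedral, so four ligands adopt the sterically favoured tetrahedral geometry. → tetrahedral.
For [Ni(CN)4]^2-: Each cyanide is −1; balancing the −2 overall charge requires Ni(II). Nickel is a group-10 element; Ni(II) is therefore d⁸. Cyanide is a strong-field ligand (high in the spectrochemical series). A 3d d⁸ ion with strong-field ligands gains enough CFSE to favour square planar over tetrahedral. → square planar.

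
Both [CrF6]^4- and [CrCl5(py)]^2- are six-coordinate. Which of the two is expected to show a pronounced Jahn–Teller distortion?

[CrF6]^4-: Each fluoride is −1; balancing the −4 overall charge requires Cr(II). Cr sits in group 6, so the d-electron count is 6 − 2 = 4. Fluoride is a weak-field ligand for a first-row metal, so the complex is high-spin. The t₂g³e_g¹ (high-spin) configuration has an unevenly filled e_g set; the Jahn–Teller theorem predicts a tetragonal distortion (typically axial elongation) to lift the degeneracy.
[CrCl5(py)]^2-: Each chloride is −1; pyridine is neutral; balancing the −2 overall charge requires Cr(III). Cr sits in group 6, so the d-electron count is 6 − 3 = 3. The d³ configuration leaves the e_g set evenly filled (or empty) — no strong Jahn–Teller driving force.

[CrF6]^4-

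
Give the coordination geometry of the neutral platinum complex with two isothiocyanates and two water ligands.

square planar

Each isothiocyanate is −1; water is neutral; balancing the 0 overall charge requires Pt(II).
Platinum is a group-10 element; Pt(II) is therefore d⁸.
Coordination number: 4.
A 5d d⁸ ion has a large crystal-field splitting; square planar leaves the high-energy d_{x²−y²} orbital empty and maximises CFSE.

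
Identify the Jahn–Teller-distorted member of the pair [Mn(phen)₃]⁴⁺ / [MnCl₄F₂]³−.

[Mn(phen)₃]⁴⁺: 1,10-phenanthroline is neutral; balancing the +4 overall charge requires Mn(IV). Manganese is a group-7 element; Mn(IV) is therefore d³. The d³ configuration leaves the e_g set evenly filled (or empty) — no strong Jahn–Teller driving force.
[MnCl₄F₂]³−: Each chloride is −1; each fluoride is −1; balancing the −3 overall charge requires Mn(III). Manganese is a group-7 element; Mn(III) is therefore d⁴. Chloride and fluoride are weak-field ligands for a first-row metal, so the complex is high-spin. The t₂g³e_g¹ (high-spin) configuration has an unevenly filled e_g set; the Jahn–Teller theorem predicts a tetragonal distortion (typically axial elongation) to lift the degeneracy.

[MnCl₄F₂]³−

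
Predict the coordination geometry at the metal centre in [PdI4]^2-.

square planar

Summing ligand charges against the −2 overall charge gives an oxidation state of +2 for palladium.
Group 10 minus oxidation state 2 gives a d⁸ configuration.
Coordination number: 4.
A 4d d⁸ ion has a large crystal-field splitting; square planar leaves the high-energy d_{x²−y²} orbital empty and maximises CFSE.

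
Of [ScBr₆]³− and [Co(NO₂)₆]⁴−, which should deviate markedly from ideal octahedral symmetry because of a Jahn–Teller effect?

[Co(NO₂)₆]⁴−

[ScBr₆]³−: Summing ligand charges against the −3 overall charge gives an oxidation state of +3 for scandium. Sc sits in group 3, so the d-electron count is 3 − 3 = 0. The d⁰ configuration leaves the e_g set evenly filled (or empty) — no strong Jahn–Teller driving force.
[Co(NO₂)₆]⁴−: Ligand charges: each nitro (N-bound nitrite) is −1. With an overall charge of −4 the cobalt centre must be in the +2 oxidation state. Group 9 minus oxidation state 2 gives a d⁷ configuration. Nitro (N-bound nitrite) is a strong-field ligand (high in the spectrochemical series) for a first-row metal, so the complex is low-spin. The t₂g⁶e_g¹ (low-spin) configuration has an unevenly filled e_g set; the Jahn–Teller theorem predicts a tetragonal distortion (typically axial elongation) to lift the degeneracy.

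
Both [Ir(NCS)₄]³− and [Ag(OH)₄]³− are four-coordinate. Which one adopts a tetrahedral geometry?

[Ag(OH)₄]³−

For [Ir(NCS)₄]³−: Each isothiocyanate is −1; balancing the −3 overall charge requires Ir(I). Iridium is a group-9 element; Ir(I) is therefore d⁸. A 5d d⁸ ion has a large crystal-field splitting; square planar leaves the high-energy d_{x²−y²} orbital empty and maximises CFSE. → square planar.
For [Ag(OH)₄]³−: Each hydroxide is −1; balancing the −3 overall charge requires Ag(I). Group 11 minus oxidation state 1 gives a d¹⁰ configuration. A d¹⁰ ion has no crystal-field stabilisation preference between square planar and tetrahedral, so four ligands adopt the sterically favoured tetrahedral geometry. → tetrahedral.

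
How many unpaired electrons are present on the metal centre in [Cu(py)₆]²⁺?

1

Pyridine is neutral; balancing the +2 overall charge requires Cu(II).
Copper is a group-11 element; Cu(II) is therefore d⁹.
In an octahedral field the d⁹ configuration is t₂g⁶e_g³ (only one arrangement possible), giving 1 unpaired electron.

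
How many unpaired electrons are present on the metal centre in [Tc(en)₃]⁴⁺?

Summing ligand charges against the +4 overall charge gives an oxidation state of +4 for technetium.
Group 7 minus oxidation state 4 gives a d³ configuration.
Counting donor atoms: 3×ethylenediamine (bidentate) → 6 donors. Coordination number = 6.
In an octahedral field the d³ configuration is t₂g³e_g⁰ (only one arrangement possible), giving 3 unpaired electrons.

3 unpaired electrons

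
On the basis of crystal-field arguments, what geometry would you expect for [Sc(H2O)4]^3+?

tetrahedral

Summing ligand charges against the +3 overall charge gives an oxidation state of +3 for scandium.
Scandium is a group-3 element; Sc(III) is therefore d⁰.
With 4 monodentate ligands the coordination number is 4.
A d⁰ ion has no crystal-field stabilisation preference between square planar and tetrahedral, so four ligands adopt the sterically favoured tetrahedral geometry.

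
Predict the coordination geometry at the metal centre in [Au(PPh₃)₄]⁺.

tetrahedral

Ligand charges: triphenylphosphine is neutral. With an overall charge of +1 the gold centre must be in the +1 oxidation state.
Group 11 minus oxidation state 1 gives a d¹⁰ configuration.
With 4 monodentate ligands the coordination number is 4.
A d¹⁰ ion has no crystal-field stabilisation preference between square planar and tetrahedral, so four ligands adopt the sterically favoured tetrahedral geometry.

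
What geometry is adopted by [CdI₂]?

linear

Ligand charges: each iodide is −1. With an overall charge of 0 the cadmium centre must be in the +2 oxidation state.
Cadmium is a group-12 element; Cd(II) is therefore d¹⁰.
Coordination number: 2.
A d¹⁰ ion with only two ligands adopts a linear arrangement (sp hybridisation; no CFSE preference).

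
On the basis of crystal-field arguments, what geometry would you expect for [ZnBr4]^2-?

Each bromide is −1; balancing the −2 overall charge requires Zn(II).
Zinc is a group-12 element; Zn(II) is therefore d¹⁰.
With 4 monodentate ligands the coordination number is 4.
A d¹⁰ ion has no crystal-field stabilisation preference between square planar and tetrahedral, so four ligands adopt the sterically favoured tetrahedral geometry.

tetrahedral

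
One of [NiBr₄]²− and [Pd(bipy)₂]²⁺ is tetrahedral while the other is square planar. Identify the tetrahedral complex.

For [NiBr₄]²−: Each bromide is −1; balancing the −2 overall charge requires Ni(II). Nickel is a group-10 element; Ni(II) is therefore d⁸. Bromide is a weak-field ligand. With weak-field ligands the CFSE gain from square planar is small, so a 3d d⁸ ion takes the sterically preferred tetrahedral geometry. → tetrahedral.
For [Pd(bipy)₂]²⁺: Ligand charges: 2,2′-bipyridine is neutral. With an overall charge of +2 the palladium centre must be in the +2 oxidation state. Pd sits in group 10, so the d-electron count is 10 − 2 = 8. A 4d d⁸ ion has a large crystal-field splitting; square planar leaves the high-energy d_{x²−y²} orbital empty and maximises CFSE. → square planar.

[NiBr₄]²−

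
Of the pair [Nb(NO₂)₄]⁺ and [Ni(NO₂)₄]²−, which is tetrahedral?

For [Nb(NO₂)₄]⁺: Ligand charges: each nitro (N-bound nitrite) is −1. With an overall charge of +1 the niobium centre must be in the +5 oxidation state. Group 5 minus oxidation state 5 gives a d⁰ configuration. A d⁰ ion has no crystal-field stabilisation preference between square planar and tetrahedral, so four ligands adopt the sterically favoured tetrahedral geometry. → tetrahedral.
For [Ni(NO₂)₄]²−: Each nitro (N-bound nitrite) is −1; balancing the −2 overall charge requires Ni(II). Ni sits in group 10, so the d-electron count is 10 − 2 = 8. Nitro (N-bound nitrite) is a strong-field ligand (high in the spectrochemical series). A 3d d⁸ ion with strong-field ligands gains enough CFSE to favour square planar over tetrahedral. → square planar.

[Nb(NO₂)₄]⁺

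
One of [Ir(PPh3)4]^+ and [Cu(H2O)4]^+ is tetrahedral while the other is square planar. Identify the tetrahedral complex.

[Cu(H2O)4]^+

For [Ir(PPh3)4]^+: Ligand charges: triphenylphosphine is neutral. With an overall charge of +1 the iridium centre must be in the +1 oxidation state. Ir sits in group 9, so the d-electron count is 9 − 1 = 8. A 5d d⁸ ion has a large crystal-field splitting; square planar leaves the high-energy d_{x²−y²} orbital empty and maximises CFSE. → square planar.
For [Cu(H2O)4]^+: Summing ligand charges against the +1 overall charge gives an oxidation state of +1 for copper. Copper is a group-11 element; Cu(I) is therefore d¹⁰. A d¹⁰ ion has no crystal-field stabilisation preference between square planar and tetrahedral, so four ligands adopt the sterically favoured tetrahedral geometry. → tetrahedral.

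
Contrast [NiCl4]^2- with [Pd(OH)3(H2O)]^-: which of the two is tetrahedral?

For [NiCl4]^2-: Summing ligand charges against the −2 overall charge gives an oxidation state of +2 for nickel. Group 10 minus oxidation state 2 gives a d⁸ configuration. Chloride is a weak-field ligand. With weak-field ligands the CFSE gain from square planar is small, so a 3d d⁸ ion takes the sterically preferred tetrahedral geometry. → tetrahedral.
For [Pd(OH)3(H2O)]^-: Ligand charges: each hydroxide is −1; water is neutral. With an overall charge of −1 the palladium centre must be in the +2 oxidation state. Group 10 minus oxidation state 2 gives a d⁸ configuration. A 4d d⁸ ion has a large crystal-field splitting; square planar leaves the high-energy d_{x²−y²} orbital empty and maximises CFSE. → square planar.

[NiCl4]^2-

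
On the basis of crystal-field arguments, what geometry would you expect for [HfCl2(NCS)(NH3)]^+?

Each chloride is −1; each isothiocyanate is −1; ammonia is neutral; balancing the +1 overall charge requires Hf(IV).
Group 4 minus oxidation state 4 gives a d⁰ configuration.
Coordination number: 4.
A d⁰ ion has no crystal-field stabilisation preference between square planar and tetrahedral, so four ligands adopt the sterically favoured tetrahedral geometry.

tetrahedral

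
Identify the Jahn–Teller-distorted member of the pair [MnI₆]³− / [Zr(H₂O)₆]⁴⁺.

[MnI₆]³−

[MnI₆]³−: Each iodide is −1; balancing the −3 overall charge requires Mn(III). Group 7 minus oxidation state 3 gives a d⁴ configuration. Iodide is a weak-field ligand for a first-row metal, so the complex is high-spin. The t₂g³e_g¹ (high-spin) configuration has an unevenly filled e_g set; the Jahn–Teller theorem predicts a tetragonal distortion (typically axial elongation) to lift the degeneracy.
[Zr(H₂O)₆]⁴⁺: Water is neutral; balancing the +4 overall charge requires Zr(IV). Group 4 minus oxidation state 4 gives a d⁰ configuration. The d⁰ configuration leaves the e_g set evenly filled (or empty) — no strong Jahn–Teller driving force.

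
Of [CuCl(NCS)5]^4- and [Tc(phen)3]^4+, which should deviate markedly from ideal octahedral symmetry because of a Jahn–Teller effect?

[CuCl(NCS)5]^4-: Ligand charges: each chloride is −1; each isothiocyanate is −1. With an overall charge of −4 the copper centre must be in the +2 oxidation state. Group 11 minus oxidation state 2 gives a d⁹ configuration. The t₂g⁶e_g³ configuration has an unevenly filled e_g set; the Jahn–Teller theorem predicts a tetragonal distortion (typically axial elongation) to lift the degeneracy.
[Tc(phen)3]^4+: 1,10-phenanthroline is neutral; balancing the +4 overall charge requires Tc(IV). Group 7 minus oxidation state 4 gives a d³ configuration. The d³ configuration leaves the e_g set evenly filled (or empty) — no strong Jahn–Teller driving force.

[CuCl(NCS)5]^4-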